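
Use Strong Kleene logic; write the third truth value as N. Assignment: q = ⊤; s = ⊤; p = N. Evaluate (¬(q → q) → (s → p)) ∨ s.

q → q = ⊤ → ⊤ = ⊤
¬(q → q) = ¬⊤ = ⊥
s → p = ⊤ → N = N  [¬⊤ ∨ N]
¬(q → q) → (s → p) = ⊥ → N = ⊤
(¬(q → q) → (s → p)) ∨ s = ⊤ ∨ ⊤ = ⊤

⊤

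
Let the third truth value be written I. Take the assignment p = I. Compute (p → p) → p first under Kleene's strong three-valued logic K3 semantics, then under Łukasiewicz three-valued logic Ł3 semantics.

I; I

In Kleene's strong three-valued logic K3: p → p = I → I = I  [¬I ∨ I]
(p → p) → p = I → I = I
In Łukasiewicz three-valued logic Ł3: p → p = I → I = ⊤  [min(1, 1−½+½)]
(p → p) → p = ⊤ → I = I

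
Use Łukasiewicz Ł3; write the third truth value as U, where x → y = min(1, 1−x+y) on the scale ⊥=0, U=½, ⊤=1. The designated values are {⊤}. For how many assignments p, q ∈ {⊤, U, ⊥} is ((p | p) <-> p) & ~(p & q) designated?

Of the 9 assignments, 5 give a value in {⊤}.

5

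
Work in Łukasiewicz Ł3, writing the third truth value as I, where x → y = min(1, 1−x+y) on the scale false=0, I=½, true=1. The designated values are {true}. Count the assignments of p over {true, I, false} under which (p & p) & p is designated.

p=true: true ✓
p=I: I ·
p=false: false ·

1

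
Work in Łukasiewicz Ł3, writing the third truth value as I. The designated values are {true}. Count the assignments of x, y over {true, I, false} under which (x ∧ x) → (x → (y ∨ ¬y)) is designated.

8

Of the 9 assignments, 8 give a value in {true}.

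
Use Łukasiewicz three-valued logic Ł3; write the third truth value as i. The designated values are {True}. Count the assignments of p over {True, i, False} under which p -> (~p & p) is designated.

p=True: False ·
p=i: True ✓
p=False: True ✓

2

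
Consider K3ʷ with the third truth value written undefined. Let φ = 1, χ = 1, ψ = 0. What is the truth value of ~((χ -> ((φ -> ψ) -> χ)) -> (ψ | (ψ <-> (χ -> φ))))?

φ -> ψ = 1 -> 0 = 0
(φ -> ψ) -> χ = 0 -> 1 = 1
χ -> ((φ -> ψ) -> χ) = 1 -> 1 = 1
χ -> φ = 1 -> 1 = 1
ψ <-> (χ -> φ) = 0 <-> 1 = 0
ψ | (ψ <-> (χ -> φ)) = 0 | 0 = 0
(χ -> ((φ -> ψ) -> χ)) -> (ψ | (ψ <-> (χ -> φ))) = 1 -> 0 = 0
~((χ -> ((φ -> ψ) -> χ)) -> (ψ | (ψ <-> (χ -> φ)))) = ~0 = 1

1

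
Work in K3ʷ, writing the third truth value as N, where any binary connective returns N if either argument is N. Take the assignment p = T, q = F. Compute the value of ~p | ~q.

~p = ~T = F
~q = ~F = T
~p | ~q = F | T = T

T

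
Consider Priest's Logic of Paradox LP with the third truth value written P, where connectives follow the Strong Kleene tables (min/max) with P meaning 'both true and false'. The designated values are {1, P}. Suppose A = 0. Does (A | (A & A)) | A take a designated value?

No

A & A = 0 & 0 = 0
A | (A & A) = 0 | 0 = 0
(A | (A & A)) | A = 0 | 0 = 0
0 ∉ {1, P}.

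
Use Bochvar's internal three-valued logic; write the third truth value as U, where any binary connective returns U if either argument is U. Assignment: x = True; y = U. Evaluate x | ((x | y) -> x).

x | y = True | U = U
(x | y) -> x = U -> True = U
x | ((x | y) -> x) = True | U = U

U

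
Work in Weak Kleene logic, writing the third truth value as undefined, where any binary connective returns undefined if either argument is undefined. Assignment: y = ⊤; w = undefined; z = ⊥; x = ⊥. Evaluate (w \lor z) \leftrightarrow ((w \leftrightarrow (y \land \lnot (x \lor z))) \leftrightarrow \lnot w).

w \lor z = undefined \lor ⊥ = undefined
x \lor z = ⊥ \lor ⊥ = ⊥
\lnot (x \lor z) = \lnot ⊥ = ⊤
y \land \lnot (x \lor z) = ⊤ \land ⊤ = ⊤
w \leftrightarrow (y \land \lnot (x \lor z)) = undefined \leftrightarrow ⊤ = undefined
\lnot w = \lnot undefined = undefined
(w \leftrightarrow (y \land \lnot (x \lor z))) \leftrightarrow \lnot w = undefined \leftrightarrow undefined = undefined
(w \lor z) \leftrightarrow ((w \leftrightarrow (y \land \lnot (x \lor z))) \leftrightarrow \lnot w) = undefined \leftrightarrow undefined = undefined

undefined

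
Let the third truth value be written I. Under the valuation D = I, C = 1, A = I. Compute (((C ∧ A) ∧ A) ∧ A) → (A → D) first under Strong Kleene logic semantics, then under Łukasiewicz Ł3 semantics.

I; 1

In Strong Kleene logic: C ∧ A = 1 ∧ I = I
(C ∧ A) ∧ A = I ∧ I = I
((C ∧ A) ∧ A) ∧ A = I ∧ I = I
A → D = I → I = I  [¬I ∨ I]
(((C ∧ A) ∧ A) ∧ A) → (A → D) = I → I = I
In Łukasiewicz Ł3: C ∧ A = 1 ∧ I = I
(C ∧ A) ∧ A = I ∧ I = I
((C ∧ A) ∧ A) ∧ A = I ∧ I = I
A → D = I → I = 1
(((C ∧ A) ∧ A) ∧ A) → (A → D) = I → 1 = 1
They differ because Strong Kleene logic and Łukasiewicz Ł3 treat I differently under implication.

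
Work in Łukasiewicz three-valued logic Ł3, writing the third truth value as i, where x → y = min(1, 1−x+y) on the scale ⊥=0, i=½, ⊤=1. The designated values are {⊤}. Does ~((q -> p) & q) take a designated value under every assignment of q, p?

Countermodel: q=⊤, p=⊤ gives ⊥, which is not designated.

No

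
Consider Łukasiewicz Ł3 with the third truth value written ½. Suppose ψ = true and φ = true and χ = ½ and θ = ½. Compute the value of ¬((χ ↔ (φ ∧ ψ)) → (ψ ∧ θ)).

false

φ ∧ ψ = true ∧ true = true
χ ↔ (φ ∧ ψ) = ½ ↔ true = ½  [1 − |½−1|]
ψ ∧ θ = true ∧ ½ = ½
(χ ↔ (φ ∧ ψ)) → (ψ ∧ θ) = ½ → ½ = true
¬((χ ↔ (φ ∧ ψ)) → (ψ ∧ θ)) = ¬true = false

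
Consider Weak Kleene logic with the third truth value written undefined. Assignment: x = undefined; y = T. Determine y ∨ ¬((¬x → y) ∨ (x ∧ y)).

undefined

¬x = ¬undefined = undefined
¬x → y = undefined → T = undefined
x ∧ y = undefined ∧ T = undefined
(¬x → y) ∨ (x ∧ y) = undefined ∨ undefined = undefined
¬((¬x → y) ∨ (x ∧ y)) = ¬undefined = undefined
y ∨ ¬((¬x → y) ∨ (x ∧ y)) = T ∨ undefined = undefined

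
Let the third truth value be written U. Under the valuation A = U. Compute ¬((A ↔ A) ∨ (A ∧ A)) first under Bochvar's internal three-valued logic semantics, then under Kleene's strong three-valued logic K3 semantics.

In Bochvar's internal three-valued logic: A ↔ A = U ↔ U = U
A ∧ A = U ∧ U = U
(A ↔ A) ∨ (A ∧ A) = U ∨ U = U
¬((A ↔ A) ∨ (A ∧ A)) = ¬U = U
In Kleene's strong three-valued logic K3: A ↔ A = U ↔ U = U
A ∧ A = U ∧ U = U
(A ↔ A) ∨ (A ∧ A) = U ∨ U = U
¬((A ↔ A) ∨ (A ∧ A)) = ¬U = U

U; U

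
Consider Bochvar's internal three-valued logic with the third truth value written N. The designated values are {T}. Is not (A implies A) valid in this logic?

No

Countermodel: A=T gives F, which is not designated.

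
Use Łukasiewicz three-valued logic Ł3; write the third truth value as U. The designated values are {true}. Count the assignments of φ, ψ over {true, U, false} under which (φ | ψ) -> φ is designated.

Of the 9 assignments, 6 give a value in {true}.

6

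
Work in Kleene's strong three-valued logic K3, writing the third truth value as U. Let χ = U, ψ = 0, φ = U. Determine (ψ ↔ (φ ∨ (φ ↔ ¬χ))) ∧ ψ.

¬χ = ¬U = U
φ ↔ ¬χ = U ↔ U = U
φ ∨ (φ ↔ ¬χ) = U ∨ U = U
ψ ↔ (φ ∨ (φ ↔ ¬χ)) = 0 ↔ U = U
(ψ ↔ (φ ∨ (φ ↔ ¬χ))) ∧ ψ = U ∧ 0 = 0

0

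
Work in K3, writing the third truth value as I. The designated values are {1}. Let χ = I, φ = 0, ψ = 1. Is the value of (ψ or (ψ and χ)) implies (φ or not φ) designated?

ψ and χ = 1 and I = I
ψ or (ψ and χ) = 1 or I = 1
not φ = not 0 = 1
φ or not φ = 0 or 1 = 1
(ψ or (ψ and χ)) implies (φ or not φ) = 1 implies 1 = 1
1 ∈ {1}.

Yes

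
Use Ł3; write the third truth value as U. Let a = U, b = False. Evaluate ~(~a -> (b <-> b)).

~a = ~U = U
b <-> b = False <-> False = True
~a -> (b <-> b) = U -> True = True  [min(1, 1−½+1)]
~(~a -> (b <-> b)) = ~True = False

False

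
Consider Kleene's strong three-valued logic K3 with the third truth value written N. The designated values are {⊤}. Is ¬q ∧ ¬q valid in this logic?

No

Countermodel: q=⊤ gives ⊥, which is not designated.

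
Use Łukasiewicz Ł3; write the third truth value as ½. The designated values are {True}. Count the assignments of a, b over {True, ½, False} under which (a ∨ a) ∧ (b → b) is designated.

3

Designated under: (a=True, b=True); (a=True, b=½); (a=True, b=False).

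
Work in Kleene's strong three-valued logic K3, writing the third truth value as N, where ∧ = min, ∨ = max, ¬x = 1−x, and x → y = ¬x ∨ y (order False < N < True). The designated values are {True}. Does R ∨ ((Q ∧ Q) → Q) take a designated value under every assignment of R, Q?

No

Countermodel: R=N, Q=N gives N, which is not designated.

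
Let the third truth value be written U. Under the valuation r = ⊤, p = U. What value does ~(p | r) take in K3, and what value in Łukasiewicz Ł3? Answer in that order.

⊥; ⊥

In K3: p | r = U | ⊤ = ⊤
~(p | r) = ~⊤ = ⊥
In Łukasiewicz Ł3: p | r = U | ⊤ = ⊤
~(p | r) = ~⊤ = ⊥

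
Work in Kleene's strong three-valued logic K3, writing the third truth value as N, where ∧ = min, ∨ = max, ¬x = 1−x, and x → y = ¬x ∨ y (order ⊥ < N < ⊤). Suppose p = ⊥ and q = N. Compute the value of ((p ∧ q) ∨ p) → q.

p ∧ q = ⊥ ∧ N = ⊥
(p ∧ q) ∨ p = ⊥ ∨ ⊥ = ⊥
((p ∧ q) ∨ p) → q = ⊥ → N = ⊤  [¬⊥ ∨ N]

⊤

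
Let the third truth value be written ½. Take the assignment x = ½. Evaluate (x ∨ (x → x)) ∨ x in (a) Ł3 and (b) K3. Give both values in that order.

In Ł3: x → x = ½ → ½ = True  [min(1, 1−½+½)]
x ∨ (x → x) = ½ ∨ True = True
(x ∨ (x → x)) ∨ x = True ∨ ½ = True
In K3: x → x = ½ → ½ = ½  [¬½ ∨ ½]
x ∨ (x → x) = ½ ∨ ½ = ½
(x ∨ (x → x)) ∨ x = ½ ∨ ½ = ½
They differ because Ł3 and K3 treat ½ differently under implication.

True; ½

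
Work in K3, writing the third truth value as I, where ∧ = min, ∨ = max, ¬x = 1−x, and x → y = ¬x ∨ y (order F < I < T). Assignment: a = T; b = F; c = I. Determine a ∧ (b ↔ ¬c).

¬c = ¬I = I
b ↔ ¬c = F ↔ I = I
a ∧ (b ↔ ¬c) = T ∧ I = I

I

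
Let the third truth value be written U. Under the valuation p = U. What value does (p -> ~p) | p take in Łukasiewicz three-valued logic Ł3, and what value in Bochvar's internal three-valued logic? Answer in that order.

In Łukasiewicz three-valued logic Ł3: ~p = ~U = U
p -> ~p = U -> U = ⊤  [min(1, 1−½+½)]
(p -> ~p) | p = ⊤ | U = ⊤
In Bochvar's internal three-valued logic: ~p = ~U = U
p -> ~p = U -> U = U  [any arg is the third value ⇒ result is the third value]
(p -> ~p) | p = U | U = U
They differ because Łukasiewicz three-valued logic Ł3 and Bochvar's internal three-valued logic treat U differently under the binary connectives.

⊤; U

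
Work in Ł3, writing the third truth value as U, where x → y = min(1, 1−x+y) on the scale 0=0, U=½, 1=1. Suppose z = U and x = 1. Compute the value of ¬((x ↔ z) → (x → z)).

0

x ↔ z = 1 ↔ U = U  [1 − |1−½|]
x → z = 1 → U = U
(x ↔ z) → (x → z) = U → U = 1
¬((x ↔ z) → (x → z)) = ¬1 = 0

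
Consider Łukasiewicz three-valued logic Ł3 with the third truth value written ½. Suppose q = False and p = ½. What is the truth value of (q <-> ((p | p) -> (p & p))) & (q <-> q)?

p | p = ½ | ½ = ½
p & p = ½ & ½ = ½
(p | p) -> (p & p) = ½ -> ½ = True  [min(1, 1−½+½)]
q <-> ((p | p) -> (p & p)) = False <-> True = False
q <-> q = False <-> False = True
(q <-> ((p | p) -> (p & p))) & (q <-> q) = False & True = False

False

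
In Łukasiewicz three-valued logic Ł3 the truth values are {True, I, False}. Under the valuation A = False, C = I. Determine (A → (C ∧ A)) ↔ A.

False

C ∧ A = I ∧ False = False
A → (C ∧ A) = False → False = True
(A → (C ∧ A)) ↔ A = True ↔ False = False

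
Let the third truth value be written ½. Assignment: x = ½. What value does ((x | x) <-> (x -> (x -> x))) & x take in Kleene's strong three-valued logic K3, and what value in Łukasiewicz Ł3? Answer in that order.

In Kleene's strong three-valued logic K3: x | x = ½ | ½ = ½
x -> x = ½ -> ½ = ½  [~½ | ½]
x -> (x -> x) = ½ -> ½ = ½
(x | x) <-> (x -> (x -> x)) = ½ <-> ½ = ½
((x | x) <-> (x -> (x -> x))) & x = ½ & ½ = ½
In Łukasiewicz Ł3: x | x = ½ | ½ = ½
x -> x = ½ -> ½ = true
x -> (x -> x) = ½ -> true = true
(x | x) <-> (x -> (x -> x)) = ½ <-> true = ½
((x | x) <-> (x -> (x -> x))) & x = ½ & ½ = ½

½; ½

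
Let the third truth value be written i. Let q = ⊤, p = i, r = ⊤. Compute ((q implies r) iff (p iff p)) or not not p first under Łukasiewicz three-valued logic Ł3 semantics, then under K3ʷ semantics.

In Łukasiewicz three-valued logic Ł3: q implies r = ⊤ implies ⊤ = ⊤
p iff p = i iff i = ⊤
(q implies r) iff (p iff p) = ⊤ iff ⊤ = ⊤
not p = not i = i
not not p = not i = i
((q implies r) iff (p iff p)) or not not p = ⊤ or i = ⊤
In K3ʷ: q implies r = ⊤ implies ⊤ = ⊤
p iff p = i iff i = i
(q implies r) iff (p iff p) = ⊤ iff i = i
not p = not i = i
not not p = not i = i
((q implies r) iff (p iff p)) or not not p = i or i = i
They differ because Łukasiewicz three-valued logic Ł3 and K3ʷ treat i differently under the binary connectives.

⊤; i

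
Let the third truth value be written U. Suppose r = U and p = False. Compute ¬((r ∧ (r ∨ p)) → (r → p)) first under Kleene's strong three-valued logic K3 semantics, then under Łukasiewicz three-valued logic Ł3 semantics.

In Kleene's strong three-valued logic K3: r ∨ p = U ∨ False = U
r ∧ (r ∨ p) = U ∧ U = U
r → p = U → False = U
(r ∧ (r ∨ p)) → (r → p) = U → U = U
¬((r ∧ (r ∨ p)) → (r → p)) = ¬U = U
In Łukasiewicz three-valued logic Ł3: r ∨ p = U ∨ False = U
r ∧ (r ∨ p) = U ∧ U = U
r → p = U → False = U  [min(1, 1−½+0)]
(r ∧ (r ∨ p)) → (r → p) = U → U = True
¬((r ∧ (r ∨ p)) → (r → p)) = ¬True = False
They differ because Kleene's strong three-valued logic K3 and Łukasiewicz three-valued logic Ł3 treat U differently under implication.

U; False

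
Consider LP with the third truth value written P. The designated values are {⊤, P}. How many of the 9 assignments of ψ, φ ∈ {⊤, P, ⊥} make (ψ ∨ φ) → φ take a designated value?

Of the 9 assignments, 8 give a value in {⊤, P}.

8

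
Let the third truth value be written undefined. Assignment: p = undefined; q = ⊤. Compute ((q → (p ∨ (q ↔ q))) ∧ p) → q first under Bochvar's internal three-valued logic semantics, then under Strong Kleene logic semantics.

undefined; ⊤

In Bochvar's internal three-valued logic: q ↔ q = ⊤ ↔ ⊤ = ⊤
p ∨ (q ↔ q) = undefined ∨ ⊤ = undefined
q → (p ∨ (q ↔ q)) = ⊤ → undefined = undefined  [any arg is the third value ⇒ result is the third value]
(q → (p ∨ (q ↔ q))) ∧ p = undefined ∧ undefined = undefined
((q → (p ∨ (q ↔ q))) ∧ p) → q = undefined → ⊤ = undefined
In Strong Kleene logic: q ↔ q = ⊤ ↔ ⊤ = ⊤
p ∨ (q ↔ q) = undefined ∨ ⊤ = ⊤
q → (p ∨ (q ↔ q)) = ⊤ → ⊤ = ⊤
(q → (p ∨ (q ↔ q))) ∧ p = ⊤ ∧ undefined = undefined
((q → (p ∨ (q ↔ q))) ∧ p) → q = undefined → ⊤ = ⊤
They differ because Bochvar's internal three-valued logic and Strong Kleene logic treat undefined differently under the binary connectives.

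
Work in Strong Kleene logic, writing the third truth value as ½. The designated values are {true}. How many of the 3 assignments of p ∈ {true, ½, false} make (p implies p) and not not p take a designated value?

p=true: true ✓
p=½: ½ ·
p=false: false ·

1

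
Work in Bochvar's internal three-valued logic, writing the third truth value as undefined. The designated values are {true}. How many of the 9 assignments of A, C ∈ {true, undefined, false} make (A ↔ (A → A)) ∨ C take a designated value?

3

Designated under: (A=true, C=true); (A=true, C=false); (A=false, C=true).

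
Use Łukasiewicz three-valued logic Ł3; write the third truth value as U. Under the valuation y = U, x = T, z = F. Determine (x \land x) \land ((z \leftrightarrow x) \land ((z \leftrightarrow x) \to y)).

x \land x = T \land T = T
z \leftrightarrow x = F \leftrightarrow T = F
z \leftrightarrow x = F \leftrightarrow T = F
(z \leftrightarrow x) \to y = F \to U = T
(z \leftrightarrow x) \land ((z \leftrightarrow x) \to y) = F \land T = F
(x \land x) \land ((z \leftrightarrow x) \land ((z \leftrightarrow x) \to y)) = T \land F = F

F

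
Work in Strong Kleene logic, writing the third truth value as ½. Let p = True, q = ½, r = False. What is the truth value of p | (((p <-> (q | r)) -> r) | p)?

True

q | r = ½ | False = ½
p <-> (q | r) = True <-> ½ = ½
(p <-> (q | r)) -> r = ½ -> False = ½
((p <-> (q | r)) -> r) | p = ½ | True = True
p | (((p <-> (q | r)) -> r) | p) = True | True = True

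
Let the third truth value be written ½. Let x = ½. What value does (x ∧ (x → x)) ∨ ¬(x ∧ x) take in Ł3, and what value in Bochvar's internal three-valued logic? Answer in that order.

½; ½

In Ł3: x → x = ½ → ½ = true  [min(1, 1−½+½)]
x ∧ (x → x) = ½ ∧ true = ½
x ∧ x = ½ ∧ ½ = ½
¬(x ∧ x) = ¬½ = ½
(x ∧ (x → x)) ∨ ¬(x ∧ x) = ½ ∨ ½ = ½
In Bochvar's internal three-valued logic: x → x = ½ → ½ = ½  [any arg is the third value ⇒ result is the third value]
x ∧ (x → x) = ½ ∧ ½ = ½
x ∧ x = ½ ∧ ½ = ½
¬(x ∧ x) = ¬½ = ½
(x ∧ (x → x)) ∨ ¬(x ∧ x) = ½ ∨ ½ = ½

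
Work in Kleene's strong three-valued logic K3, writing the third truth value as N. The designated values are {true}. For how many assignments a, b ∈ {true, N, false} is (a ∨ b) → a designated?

Designated under: (a=true, b=true); (a=true, b=N); (a=true, b=false); (a=false, b=false).

4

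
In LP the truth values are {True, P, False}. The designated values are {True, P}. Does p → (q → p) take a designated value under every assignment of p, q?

Every assignment of p, q over {True, P, False} gives a value in {True, P}.
In particular, with p=P, q=P: p → (q → p) = P.

Yes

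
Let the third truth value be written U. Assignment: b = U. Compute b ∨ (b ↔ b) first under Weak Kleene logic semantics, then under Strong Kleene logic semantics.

In Weak Kleene logic: b ↔ b = U ↔ U = U
b ∨ (b ↔ b) = U ∨ U = U
In Strong Kleene logic: b ↔ b = U ↔ U = U
b ∨ (b ↔ b) = U ∨ U = U

U; U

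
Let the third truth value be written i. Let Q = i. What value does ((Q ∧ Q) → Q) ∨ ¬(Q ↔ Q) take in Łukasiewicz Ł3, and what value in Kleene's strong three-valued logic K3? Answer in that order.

In Łukasiewicz Ł3: Q ∧ Q = i ∧ i = i
(Q ∧ Q) → Q = i → i = true  [min(1, 1−½+½)]
Q ↔ Q = i ↔ i = true
¬(Q ↔ Q) = ¬true = false
((Q ∧ Q) → Q) ∨ ¬(Q ↔ Q) = true ∨ false = true
In Kleene's strong three-valued logic K3: Q ∧ Q = i ∧ i = i
(Q ∧ Q) → Q = i → i = i  [¬i ∨ i]
Q ↔ Q = i ↔ i = i
¬(Q ↔ Q) = ¬i = i
((Q ∧ Q) → Q) ∨ ¬(Q ↔ Q) = i ∨ i = i
They differ because Łukasiewicz Ł3 and Kleene's strong three-valued logic K3 treat i differently under implication.

true; i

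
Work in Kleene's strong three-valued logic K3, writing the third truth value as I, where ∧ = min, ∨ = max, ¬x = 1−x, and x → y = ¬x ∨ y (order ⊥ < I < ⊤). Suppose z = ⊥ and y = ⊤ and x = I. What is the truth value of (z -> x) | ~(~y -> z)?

z -> x = ⊥ -> I = ⊤  [~⊥ | I]
~y = ~⊤ = ⊥
~y -> z = ⊥ -> ⊥ = ⊤
~(~y -> z) = ~⊤ = ⊥
(z -> x) | ~(~y -> z) = ⊤ | ⊥ = ⊤

⊤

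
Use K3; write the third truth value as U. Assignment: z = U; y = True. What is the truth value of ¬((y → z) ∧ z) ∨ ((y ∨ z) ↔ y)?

True

y → z = True → U = U
(y → z) ∧ z = U ∧ U = U
¬((y → z) ∧ z) = ¬U = U
y ∨ z = True ∨ U = True
(y ∨ z) ↔ y = True ↔ True = True
¬((y → z) ∧ z) ∨ ((y ∨ z) ↔ y) = U ∨ True = True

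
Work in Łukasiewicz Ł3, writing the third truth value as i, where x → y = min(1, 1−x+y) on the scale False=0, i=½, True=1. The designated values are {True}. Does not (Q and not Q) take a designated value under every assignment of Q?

No

Countermodel: Q=i gives i, which is not designated.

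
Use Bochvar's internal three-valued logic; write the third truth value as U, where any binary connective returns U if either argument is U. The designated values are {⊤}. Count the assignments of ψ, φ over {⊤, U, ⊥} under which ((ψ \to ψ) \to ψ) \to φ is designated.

Designated under: (ψ=⊤, φ=⊤); (ψ=⊥, φ=⊤); (ψ=⊥, φ=⊥).

3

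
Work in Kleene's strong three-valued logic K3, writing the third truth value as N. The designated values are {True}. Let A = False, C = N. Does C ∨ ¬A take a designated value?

Yes

¬A = ¬False = True
C ∨ ¬A = N ∨ True = True
True ∈ {True}.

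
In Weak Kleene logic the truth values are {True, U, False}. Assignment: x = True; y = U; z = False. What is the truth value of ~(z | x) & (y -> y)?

z | x = False | True = True
~(z | x) = ~True = False
y -> y = U -> U = U  [any arg is the third value ⇒ result is the third value]
~(z | x) & (y -> y) = False & U = U

U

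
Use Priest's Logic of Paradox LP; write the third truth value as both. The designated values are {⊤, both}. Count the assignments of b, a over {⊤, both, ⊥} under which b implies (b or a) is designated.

9

Of the 9 assignments, 9 give a value in {⊤, both}.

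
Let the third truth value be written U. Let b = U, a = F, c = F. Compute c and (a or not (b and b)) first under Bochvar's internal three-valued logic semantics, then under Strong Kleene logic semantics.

U; F

In Bochvar's internal three-valued logic: b and b = U and U = U
not (b and b) = not U = U
a or not (b and b) = F or U = U
c and (a or not (b and b)) = F and U = U
In Strong Kleene logic: b and b = U and U = U
not (b and b) = not U = U
a or not (b and b) = F or U = U
c and (a or not (b and b)) = F and U = F
They differ because Bochvar's internal three-valued logic and Strong Kleene logic treat U differently under the binary connectives.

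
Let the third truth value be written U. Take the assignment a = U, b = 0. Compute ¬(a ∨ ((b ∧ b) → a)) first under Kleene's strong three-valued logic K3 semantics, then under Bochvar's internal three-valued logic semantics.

In Kleene's strong three-valued logic K3: b ∧ b = 0 ∧ 0 = 0
(b ∧ b) → a = 0 → U = 1
a ∨ ((b ∧ b) → a) = U ∨ 1 = 1
¬(a ∨ ((b ∧ b) → a)) = ¬1 = 0
In Bochvar's internal three-valued logic: b ∧ b = 0 ∧ 0 = 0
(b ∧ b) → a = 0 → U = U  [any arg is the third value ⇒ result is the third value]
a ∨ ((b ∧ b) → a) = U ∨ U = U
¬(a ∨ ((b ∧ b) → a)) = ¬U = U
They differ because Kleene's strong three-valued logic K3 and Bochvar's internal three-valued logic treat U differently under the binary connectives.

0; U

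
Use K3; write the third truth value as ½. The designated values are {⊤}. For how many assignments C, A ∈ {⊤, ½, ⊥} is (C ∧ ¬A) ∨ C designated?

Designated under: (C=⊤, A=⊤); (C=⊤, A=½); (C=⊤, A=⊥).

3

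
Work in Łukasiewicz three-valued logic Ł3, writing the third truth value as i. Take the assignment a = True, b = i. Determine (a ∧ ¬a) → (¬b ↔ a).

True

¬a = ¬True = False
a ∧ ¬a = True ∧ False = False
¬b = ¬i = i
¬b ↔ a = i ↔ True = i  [1 − |½−1|]
(a ∧ ¬a) → (¬b ↔ a) = False → i = True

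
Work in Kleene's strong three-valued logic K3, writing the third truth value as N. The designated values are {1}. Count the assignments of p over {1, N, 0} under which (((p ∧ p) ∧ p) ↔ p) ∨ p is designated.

p=1: 1 ✓
p=N: N ·
p=0: 1 ✓

2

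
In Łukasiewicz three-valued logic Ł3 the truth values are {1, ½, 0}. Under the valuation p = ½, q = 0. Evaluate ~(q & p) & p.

q & p = 0 & ½ = 0
~(q & p) = ~0 = 1
~(q & p) & p = 1 & ½ = ½

½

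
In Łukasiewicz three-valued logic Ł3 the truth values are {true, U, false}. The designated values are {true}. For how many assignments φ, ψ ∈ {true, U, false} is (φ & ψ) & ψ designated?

Designated under: (φ=true, ψ=true).

1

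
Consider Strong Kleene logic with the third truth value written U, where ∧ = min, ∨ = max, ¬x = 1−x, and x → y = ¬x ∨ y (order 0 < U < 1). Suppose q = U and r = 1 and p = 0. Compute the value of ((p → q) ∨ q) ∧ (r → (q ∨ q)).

U

p → q = 0 → U = 1  [¬0 ∨ U]
(p → q) ∨ q = 1 ∨ U = 1
q ∨ q = U ∨ U = U
r → (q ∨ q) = 1 → U = U
((p → q) ∨ q) ∧ (r → (q ∨ q)) = 1 ∧ U = U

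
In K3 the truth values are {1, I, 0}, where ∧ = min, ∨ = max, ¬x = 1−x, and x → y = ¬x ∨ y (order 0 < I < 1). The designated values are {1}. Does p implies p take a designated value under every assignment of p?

No

Countermodel: p=I gives I, which is not designated.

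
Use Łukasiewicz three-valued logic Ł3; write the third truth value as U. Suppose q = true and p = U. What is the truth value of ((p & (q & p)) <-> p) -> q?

true

q & p = true & U = U
p & (q & p) = U & U = U
(p & (q & p)) <-> p = U <-> U = true  [1 − |½−½|]
((p & (q & p)) <-> p) -> q = true -> true = true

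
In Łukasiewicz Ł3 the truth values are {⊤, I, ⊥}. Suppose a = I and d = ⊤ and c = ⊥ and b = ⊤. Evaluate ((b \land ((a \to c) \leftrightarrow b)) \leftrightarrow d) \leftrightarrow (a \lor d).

I

a \to c = I \to ⊥ = I  [min(1, 1−½+0)]
(a \to c) \leftrightarrow b = I \leftrightarrow ⊤ = I
b \land ((a \to c) \leftrightarrow b) = ⊤ \land I = I
(b \land ((a \to c) \leftrightarrow b)) \leftrightarrow d = I \leftrightarrow ⊤ = I
a \lor d = I \lor ⊤ = ⊤
((b \land ((a \to c) \leftrightarrow b)) \leftrightarrow d) \leftrightarrow (a \lor d) = I \leftrightarrow ⊤ = I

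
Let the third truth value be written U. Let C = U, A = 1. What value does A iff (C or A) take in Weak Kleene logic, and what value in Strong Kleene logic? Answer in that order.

U; 1

In Weak Kleene logic: C or A = U or 1 = U
A iff (C or A) = 1 iff U = U
In Strong Kleene logic: C or A = U or 1 = 1
A iff (C or A) = 1 iff 1 = 1
They differ because Weak Kleene logic and Strong Kleene logic treat U differently under the binary connectives.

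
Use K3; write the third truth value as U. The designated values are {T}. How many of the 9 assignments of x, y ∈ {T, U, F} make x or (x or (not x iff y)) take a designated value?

Designated under: (x=T, y=T); (x=T, y=U); (x=T, y=F); (x=F, y=T).

4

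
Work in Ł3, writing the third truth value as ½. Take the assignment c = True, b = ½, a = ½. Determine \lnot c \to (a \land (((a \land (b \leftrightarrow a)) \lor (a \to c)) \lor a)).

True

\lnot c = \lnot True = False
b \leftrightarrow a = ½ \leftrightarrow ½ = True
a \land (b \leftrightarrow a) = ½ \land True = ½
a \to c = ½ \to True = True
(a \land (b \leftrightarrow a)) \lor (a \to c) = ½ \lor True = True
((a \land (b \leftrightarrow a)) \lor (a \to c)) \lor a = True \lor ½ = True
a \land (((a \land (b \leftrightarrow a)) \lor (a \to c)) \lor a) = ½ \land True = ½
\lnot c \to (a \land (((a \land (b \leftrightarrow a)) \lor (a \to c)) \lor a)) = False \to ½ = True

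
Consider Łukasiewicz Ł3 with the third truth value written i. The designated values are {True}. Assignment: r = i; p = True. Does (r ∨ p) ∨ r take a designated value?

r ∨ p = i ∨ True = True
(r ∨ p) ∨ r = True ∨ i = True
True ∈ {True}.

Yes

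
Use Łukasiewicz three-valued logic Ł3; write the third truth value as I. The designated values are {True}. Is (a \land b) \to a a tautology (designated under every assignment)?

Yes

Every assignment of a, b over {True, I, False} gives a value in {True}.
In particular, with a=I, b=I: (a \land b) \to a = True.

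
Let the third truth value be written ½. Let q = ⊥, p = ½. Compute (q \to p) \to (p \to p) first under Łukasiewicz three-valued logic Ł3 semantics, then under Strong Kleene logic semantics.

⊤; ½

In Łukasiewicz three-valued logic Ł3: q \to p = ⊥ \to ½ = ⊤  [min(1, 1−0+½)]
p \to p = ½ \to ½ = ⊤
(q \to p) \to (p \to p) = ⊤ \to ⊤ = ⊤
In Strong Kleene logic: q \to p = ⊥ \to ½ = ⊤  [\lnot ⊥ \lor ½]
p \to p = ½ \to ½ = ½
(q \to p) \to (p \to p) = ⊤ \to ½ = ½
They differ because Łukasiewicz three-valued logic Ł3 and Strong Kleene logic treat ½ differently under implication.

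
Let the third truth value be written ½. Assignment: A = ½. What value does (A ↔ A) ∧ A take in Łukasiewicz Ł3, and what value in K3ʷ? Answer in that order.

In Łukasiewicz Ł3: A ↔ A = ½ ↔ ½ = True
(A ↔ A) ∧ A = True ∧ ½ = ½
In K3ʷ: A ↔ A = ½ ↔ ½ = ½
(A ↔ A) ∧ A = ½ ∧ ½ = ½

½; ½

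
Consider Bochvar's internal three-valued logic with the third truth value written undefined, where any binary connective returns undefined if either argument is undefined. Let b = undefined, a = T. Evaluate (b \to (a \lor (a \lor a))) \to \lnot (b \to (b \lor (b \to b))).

a \lor a = T \lor T = T
a \lor (a \lor a) = T \lor T = T
b \to (a \lor (a \lor a)) = undefined \to T = undefined  [any arg is the third value ⇒ result is the third value]
b \to b = undefined \to undefined = undefined
b \lor (b \to b) = undefined \lor undefined = undefined
b \to (b \lor (b \to b)) = undefined \to undefined = undefined
\lnot (b \to (b \lor (b \to b))) = \lnot undefined = undefined
(b \to (a \lor (a \lor a))) \to \lnot (b \to (b \lor (b \to b))) = undefined \to undefined = undefined

undefined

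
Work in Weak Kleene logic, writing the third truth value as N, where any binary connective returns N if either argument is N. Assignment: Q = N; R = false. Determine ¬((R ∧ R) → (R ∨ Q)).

N

R ∧ R = false ∧ false = false
R ∨ Q = false ∨ N = N
(R ∧ R) → (R ∨ Q) = false → N = N  [any arg is the third value ⇒ result is the third value]
¬((R ∧ R) → (R ∨ Q)) = ¬N = N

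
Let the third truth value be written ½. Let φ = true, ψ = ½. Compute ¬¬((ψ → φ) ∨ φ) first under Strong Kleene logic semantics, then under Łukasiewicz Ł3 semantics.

In Strong Kleene logic: ψ → φ = ½ → true = true  [¬½ ∨ true]
(ψ → φ) ∨ φ = true ∨ true = true
¬((ψ → φ) ∨ φ) = ¬true = false
¬¬((ψ → φ) ∨ φ) = ¬false = true
In Łukasiewicz Ł3: ψ → φ = ½ → true = true  [min(1, 1−½+1)]
(ψ → φ) ∨ φ = true ∨ true = true
¬((ψ → φ) ∨ φ) = ¬true = false
¬¬((ψ → φ) ∨ φ) = ¬false = true

true; true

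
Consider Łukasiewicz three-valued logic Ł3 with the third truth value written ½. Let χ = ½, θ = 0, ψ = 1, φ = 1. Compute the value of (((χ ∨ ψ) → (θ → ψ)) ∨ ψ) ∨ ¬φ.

χ ∨ ψ = ½ ∨ 1 = 1
θ → ψ = 0 → 1 = 1
(χ ∨ ψ) → (θ → ψ) = 1 → 1 = 1
((χ ∨ ψ) → (θ → ψ)) ∨ ψ = 1 ∨ 1 = 1
¬φ = ¬1 = 0
(((χ ∨ ψ) → (θ → ψ)) ∨ ψ) ∨ ¬φ = 1 ∨ 0 = 1

1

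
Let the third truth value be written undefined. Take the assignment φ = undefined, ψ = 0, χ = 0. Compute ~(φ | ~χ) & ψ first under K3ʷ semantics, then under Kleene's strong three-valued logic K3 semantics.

In K3ʷ: ~χ = ~0 = 1
φ | ~χ = undefined | 1 = undefined
~(φ | ~χ) = ~undefined = undefined
~(φ | ~χ) & ψ = undefined & 0 = undefined
In Kleene's strong three-valued logic K3: ~χ = ~0 = 1
φ | ~χ = undefined | 1 = 1
~(φ | ~χ) = ~1 = 0
~(φ | ~χ) & ψ = 0 & 0 = 0
They differ because K3ʷ and Kleene's strong three-valued logic K3 treat undefined differently under the binary connectives.

undefined; 0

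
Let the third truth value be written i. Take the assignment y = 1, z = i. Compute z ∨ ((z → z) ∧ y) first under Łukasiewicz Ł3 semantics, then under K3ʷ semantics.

1; i

In Łukasiewicz Ł3: z → z = i → i = 1  [min(1, 1−½+½)]
(z → z) ∧ y = 1 ∧ 1 = 1
z ∨ ((z → z) ∧ y) = i ∨ 1 = 1
In K3ʷ: z → z = i → i = i
(z → z) ∧ y = i ∧ 1 = i
z ∨ ((z → z) ∧ y) = i ∨ i = i
They differ because Łukasiewicz Ł3 and K3ʷ treat i differently under the binary connectives.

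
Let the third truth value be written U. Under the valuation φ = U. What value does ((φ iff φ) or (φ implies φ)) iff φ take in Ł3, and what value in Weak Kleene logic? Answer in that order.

U; U

In Ł3: φ iff φ = U iff U = T  [1 − |½−½|]
φ implies φ = U implies U = T
(φ iff φ) or (φ implies φ) = T or T = T
((φ iff φ) or (φ implies φ)) iff φ = T iff U = U
In Weak Kleene logic: φ iff φ = U iff U = U
φ implies φ = U implies U = U  [any arg is the third value ⇒ result is the third value]
(φ iff φ) or (φ implies φ) = U or U = U
((φ iff φ) or (φ implies φ)) iff φ = U iff U = U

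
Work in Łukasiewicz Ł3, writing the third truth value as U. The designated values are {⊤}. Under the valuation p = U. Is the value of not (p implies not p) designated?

No

not p = not U = U
p implies not p = U implies U = ⊤  [min(1, 1−½+½)]
not (p implies not p) = not ⊤ = ⊥
⊥ ∉ {⊤}.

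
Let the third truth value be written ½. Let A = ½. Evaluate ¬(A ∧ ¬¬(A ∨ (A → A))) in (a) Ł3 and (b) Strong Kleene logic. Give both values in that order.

½; ½

In Ł3: A → A = ½ → ½ = true
A ∨ (A → A) = ½ ∨ true = true
¬(A ∨ (A → A)) = ¬true = false
¬¬(A ∨ (A → A)) = ¬false = true
A ∧ ¬¬(A ∨ (A → A)) = ½ ∧ true = ½
¬(A ∧ ¬¬(A ∨ (A → A))) = ¬½ = ½
In Strong Kleene logic: A → A = ½ → ½ = ½  [¬½ ∨ ½]
A ∨ (A → A) = ½ ∨ ½ = ½
¬(A ∨ (A → A)) = ¬½ = ½
¬¬(A ∨ (A → A)) = ¬½ = ½
A ∧ ¬¬(A ∨ (A → A)) = ½ ∧ ½ = ½
¬(A ∧ ¬¬(A ∨ (A → A))) = ¬½ = ½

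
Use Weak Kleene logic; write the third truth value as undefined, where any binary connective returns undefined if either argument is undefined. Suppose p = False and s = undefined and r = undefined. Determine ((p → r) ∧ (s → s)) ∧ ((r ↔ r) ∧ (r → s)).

p → r = False → undefined = undefined  [any arg is the third value ⇒ result is the third value]
s → s = undefined → undefined = undefined
(p → r) ∧ (s → s) = undefined ∧ undefined = undefined
r ↔ r = undefined ↔ undefined = undefined
r → s = undefined → undefined = undefined
(r ↔ r) ∧ (r → s) = undefined ∧ undefined = undefined
((p → r) ∧ (s → s)) ∧ ((r ↔ r) ∧ (r → s)) = undefined ∧ undefined = undefined

undefined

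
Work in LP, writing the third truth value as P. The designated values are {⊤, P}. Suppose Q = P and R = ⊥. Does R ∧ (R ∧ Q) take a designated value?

No

R ∧ Q = ⊥ ∧ P = ⊥
R ∧ (R ∧ Q) = ⊥ ∧ ⊥ = ⊥
⊥ ∉ {⊤, P}.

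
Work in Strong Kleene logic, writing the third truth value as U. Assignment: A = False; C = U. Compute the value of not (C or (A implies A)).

A implies A = False implies False = True
C or (A implies A) = U or True = True
not (C or (A implies A)) = not True = False

False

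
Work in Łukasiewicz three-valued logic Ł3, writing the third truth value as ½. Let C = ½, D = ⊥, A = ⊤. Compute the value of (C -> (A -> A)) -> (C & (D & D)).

⊥

A -> A = ⊤ -> ⊤ = ⊤
C -> (A -> A) = ½ -> ⊤ = ⊤  [min(1, 1−½+1)]
D & D = ⊥ & ⊥ = ⊥
C & (D & D) = ½ & ⊥ = ⊥
(C -> (A -> A)) -> (C & (D & D)) = ⊤ -> ⊥ = ⊥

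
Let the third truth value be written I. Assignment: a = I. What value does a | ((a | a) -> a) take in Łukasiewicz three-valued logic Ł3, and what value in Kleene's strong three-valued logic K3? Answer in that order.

In Łukasiewicz three-valued logic Ł3: a | a = I | I = I
(a | a) -> a = I -> I = true  [min(1, 1−½+½)]
a | ((a | a) -> a) = I | true = true
In Kleene's strong three-valued logic K3: a | a = I | I = I
(a | a) -> a = I -> I = I  [~I | I]
a | ((a | a) -> a) = I | I = I
They differ because Łukasiewicz three-valued logic Ł3 and Kleene's strong three-valued logic K3 treat I differently under implication.

true; I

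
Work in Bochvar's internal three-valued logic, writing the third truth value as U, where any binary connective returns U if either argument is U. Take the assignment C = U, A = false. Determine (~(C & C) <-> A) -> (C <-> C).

U

C & C = U & U = U
~(C & C) = ~U = U
~(C & C) <-> A = U <-> false = U
C <-> C = U <-> U = U
(~(C & C) <-> A) -> (C <-> C) = U -> U = U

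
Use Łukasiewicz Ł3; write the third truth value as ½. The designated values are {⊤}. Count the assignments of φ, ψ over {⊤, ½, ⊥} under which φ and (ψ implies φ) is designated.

Designated under: (φ=⊤, ψ=⊤); (φ=⊤, ψ=½); (φ=⊤, ψ=⊥).

3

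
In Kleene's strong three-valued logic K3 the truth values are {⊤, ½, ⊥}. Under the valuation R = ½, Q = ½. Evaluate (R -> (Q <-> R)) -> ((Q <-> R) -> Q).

Q <-> R = ½ <-> ½ = ½
R -> (Q <-> R) = ½ -> ½ = ½
Q <-> R = ½ <-> ½ = ½
(Q <-> R) -> Q = ½ -> ½ = ½
(R -> (Q <-> R)) -> ((Q <-> R) -> Q) = ½ -> ½ = ½

½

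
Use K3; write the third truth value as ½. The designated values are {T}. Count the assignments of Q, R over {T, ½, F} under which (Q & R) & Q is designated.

1

Designated under: (Q=T, R=T).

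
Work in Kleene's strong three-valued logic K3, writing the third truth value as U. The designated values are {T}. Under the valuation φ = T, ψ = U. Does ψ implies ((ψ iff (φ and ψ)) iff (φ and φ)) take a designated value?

φ and ψ = T and U = U
ψ iff (φ and ψ) = U iff U = U
φ and φ = T and T = T
(ψ iff (φ and ψ)) iff (φ and φ) = U iff T = U
ψ implies ((ψ iff (φ and ψ)) iff (φ and φ)) = U implies U = U  [not U or U]
U ∉ {T}.

No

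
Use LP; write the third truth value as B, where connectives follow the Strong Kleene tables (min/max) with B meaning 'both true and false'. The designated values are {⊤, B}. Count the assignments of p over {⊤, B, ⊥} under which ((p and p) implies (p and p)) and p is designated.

p=⊤: ⊤ ✓
p=B: B ✓
p=⊥: ⊥ ·

2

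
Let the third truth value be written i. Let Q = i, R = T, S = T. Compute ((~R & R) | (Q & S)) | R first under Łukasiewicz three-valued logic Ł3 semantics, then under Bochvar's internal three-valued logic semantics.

T; i

In Łukasiewicz three-valued logic Ł3: ~R = ~T = F
~R & R = F & T = F
Q & S = i & T = i
(~R & R) | (Q & S) = F | i = i
((~R & R) | (Q & S)) | R = i | T = T
In Bochvar's internal three-valued logic: ~R = ~T = F
~R & R = F & T = F
Q & S = i & T = i
(~R & R) | (Q & S) = F | i = i
((~R & R) | (Q & S)) | R = i | T = i
They differ because Łukasiewicz three-valued logic Ł3 and Bochvar's internal three-valued logic treat i differently under the binary connectives.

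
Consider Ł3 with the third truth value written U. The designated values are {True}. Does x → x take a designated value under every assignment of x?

Every assignment of x over {True, U, False} gives a value in {True}.
In particular, with x=U: x → x = True.

Yes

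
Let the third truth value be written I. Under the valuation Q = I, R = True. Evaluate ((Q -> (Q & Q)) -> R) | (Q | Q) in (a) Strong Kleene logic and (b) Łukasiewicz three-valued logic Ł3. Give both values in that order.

True; True

In Strong Kleene logic: Q & Q = I & I = I
Q -> (Q & Q) = I -> I = I  [~I | I]
(Q -> (Q & Q)) -> R = I -> True = True
Q | Q = I | I = I
((Q -> (Q & Q)) -> R) | (Q | Q) = True | I = True
In Łukasiewicz three-valued logic Ł3: Q & Q = I & I = I
Q -> (Q & Q) = I -> I = True  [min(1, 1−½+½)]
(Q -> (Q & Q)) -> R = True -> True = True
Q | Q = I | I = I
((Q -> (Q & Q)) -> R) | (Q | Q) = True | I = True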